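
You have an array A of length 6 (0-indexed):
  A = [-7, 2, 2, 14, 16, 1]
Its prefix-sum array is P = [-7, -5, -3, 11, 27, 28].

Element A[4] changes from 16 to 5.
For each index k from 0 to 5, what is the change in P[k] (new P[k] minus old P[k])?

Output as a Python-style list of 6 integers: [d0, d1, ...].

Element change: A[4] 16 -> 5, delta = -11
For k < 4: P[k] unchanged, delta_P[k] = 0
For k >= 4: P[k] shifts by exactly -11
Delta array: [0, 0, 0, 0, -11, -11]

Answer: [0, 0, 0, 0, -11, -11]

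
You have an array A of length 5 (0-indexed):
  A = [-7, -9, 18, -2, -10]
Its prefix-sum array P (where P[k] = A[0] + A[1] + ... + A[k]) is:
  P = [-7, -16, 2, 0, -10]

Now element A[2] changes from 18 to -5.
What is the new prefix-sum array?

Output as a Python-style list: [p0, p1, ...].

Change: A[2] 18 -> -5, delta = -23
P[k] for k < 2: unchanged (A[2] not included)
P[k] for k >= 2: shift by delta = -23
  P[0] = -7 + 0 = -7
  P[1] = -16 + 0 = -16
  P[2] = 2 + -23 = -21
  P[3] = 0 + -23 = -23
  P[4] = -10 + -23 = -33

Answer: [-7, -16, -21, -23, -33]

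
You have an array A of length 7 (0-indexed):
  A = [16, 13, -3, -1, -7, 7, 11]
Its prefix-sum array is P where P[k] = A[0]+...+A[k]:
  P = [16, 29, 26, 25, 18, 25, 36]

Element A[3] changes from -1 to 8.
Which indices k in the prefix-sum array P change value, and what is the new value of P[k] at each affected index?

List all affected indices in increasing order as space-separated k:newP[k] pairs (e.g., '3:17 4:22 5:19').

Answer: 3:34 4:27 5:34 6:45

Derivation:
P[k] = A[0] + ... + A[k]
P[k] includes A[3] iff k >= 3
Affected indices: 3, 4, ..., 6; delta = 9
  P[3]: 25 + 9 = 34
  P[4]: 18 + 9 = 27
  P[5]: 25 + 9 = 34
  P[6]: 36 + 9 = 45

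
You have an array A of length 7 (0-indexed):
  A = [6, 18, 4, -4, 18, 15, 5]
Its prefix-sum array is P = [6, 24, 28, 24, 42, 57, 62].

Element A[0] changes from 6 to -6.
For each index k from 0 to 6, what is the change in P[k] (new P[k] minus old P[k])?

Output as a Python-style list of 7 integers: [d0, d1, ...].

Answer: [-12, -12, -12, -12, -12, -12, -12]

Derivation:
Element change: A[0] 6 -> -6, delta = -12
For k < 0: P[k] unchanged, delta_P[k] = 0
For k >= 0: P[k] shifts by exactly -12
Delta array: [-12, -12, -12, -12, -12, -12, -12]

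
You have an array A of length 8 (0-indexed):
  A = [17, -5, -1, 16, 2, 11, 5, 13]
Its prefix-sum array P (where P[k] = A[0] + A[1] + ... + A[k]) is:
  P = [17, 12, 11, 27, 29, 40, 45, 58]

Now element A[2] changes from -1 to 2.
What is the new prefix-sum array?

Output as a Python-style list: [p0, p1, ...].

Answer: [17, 12, 14, 30, 32, 43, 48, 61]

Derivation:
Change: A[2] -1 -> 2, delta = 3
P[k] for k < 2: unchanged (A[2] not included)
P[k] for k >= 2: shift by delta = 3
  P[0] = 17 + 0 = 17
  P[1] = 12 + 0 = 12
  P[2] = 11 + 3 = 14
  P[3] = 27 + 3 = 30
  P[4] = 29 + 3 = 32
  P[5] = 40 + 3 = 43
  P[6] = 45 + 3 = 48
  P[7] = 58 + 3 = 61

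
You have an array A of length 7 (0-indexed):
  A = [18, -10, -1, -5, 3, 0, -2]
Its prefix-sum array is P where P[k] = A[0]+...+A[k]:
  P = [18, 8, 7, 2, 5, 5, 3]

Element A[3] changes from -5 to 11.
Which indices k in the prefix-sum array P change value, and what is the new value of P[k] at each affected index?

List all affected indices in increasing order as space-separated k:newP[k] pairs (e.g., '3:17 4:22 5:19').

P[k] = A[0] + ... + A[k]
P[k] includes A[3] iff k >= 3
Affected indices: 3, 4, ..., 6; delta = 16
  P[3]: 2 + 16 = 18
  P[4]: 5 + 16 = 21
  P[5]: 5 + 16 = 21
  P[6]: 3 + 16 = 19

Answer: 3:18 4:21 5:21 6:19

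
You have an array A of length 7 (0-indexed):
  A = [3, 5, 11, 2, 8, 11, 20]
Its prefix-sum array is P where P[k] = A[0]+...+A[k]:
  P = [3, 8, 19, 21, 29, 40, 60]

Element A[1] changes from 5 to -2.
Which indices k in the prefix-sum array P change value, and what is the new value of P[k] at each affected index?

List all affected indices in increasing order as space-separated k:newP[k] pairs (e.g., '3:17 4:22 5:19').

P[k] = A[0] + ... + A[k]
P[k] includes A[1] iff k >= 1
Affected indices: 1, 2, ..., 6; delta = -7
  P[1]: 8 + -7 = 1
  P[2]: 19 + -7 = 12
  P[3]: 21 + -7 = 14
  P[4]: 29 + -7 = 22
  P[5]: 40 + -7 = 33
  P[6]: 60 + -7 = 53

Answer: 1:1 2:12 3:14 4:22 5:33 6:53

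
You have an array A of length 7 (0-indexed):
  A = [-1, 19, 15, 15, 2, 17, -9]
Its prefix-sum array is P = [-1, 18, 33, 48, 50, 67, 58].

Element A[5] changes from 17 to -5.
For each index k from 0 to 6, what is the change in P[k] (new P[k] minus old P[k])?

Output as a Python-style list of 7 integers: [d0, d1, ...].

Element change: A[5] 17 -> -5, delta = -22
For k < 5: P[k] unchanged, delta_P[k] = 0
For k >= 5: P[k] shifts by exactly -22
Delta array: [0, 0, 0, 0, 0, -22, -22]

Answer: [0, 0, 0, 0, 0, -22, -22]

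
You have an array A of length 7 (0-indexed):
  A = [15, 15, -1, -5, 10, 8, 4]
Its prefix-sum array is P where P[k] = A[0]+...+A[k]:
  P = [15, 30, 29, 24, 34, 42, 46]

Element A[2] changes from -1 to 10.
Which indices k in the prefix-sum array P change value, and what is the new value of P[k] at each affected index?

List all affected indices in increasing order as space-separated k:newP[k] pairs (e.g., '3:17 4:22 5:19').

P[k] = A[0] + ... + A[k]
P[k] includes A[2] iff k >= 2
Affected indices: 2, 3, ..., 6; delta = 11
  P[2]: 29 + 11 = 40
  P[3]: 24 + 11 = 35
  P[4]: 34 + 11 = 45
  P[5]: 42 + 11 = 53
  P[6]: 46 + 11 = 57

Answer: 2:40 3:35 4:45 5:53 6:57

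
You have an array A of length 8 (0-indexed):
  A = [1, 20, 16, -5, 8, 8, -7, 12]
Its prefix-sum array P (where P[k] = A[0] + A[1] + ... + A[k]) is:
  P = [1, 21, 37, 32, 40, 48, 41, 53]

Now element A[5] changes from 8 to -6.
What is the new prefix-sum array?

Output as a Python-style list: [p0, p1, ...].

Answer: [1, 21, 37, 32, 40, 34, 27, 39]

Derivation:
Change: A[5] 8 -> -6, delta = -14
P[k] for k < 5: unchanged (A[5] not included)
P[k] for k >= 5: shift by delta = -14
  P[0] = 1 + 0 = 1
  P[1] = 21 + 0 = 21
  P[2] = 37 + 0 = 37
  P[3] = 32 + 0 = 32
  P[4] = 40 + 0 = 40
  P[5] = 48 + -14 = 34
  P[6] = 41 + -14 = 27
  P[7] = 53 + -14 = 39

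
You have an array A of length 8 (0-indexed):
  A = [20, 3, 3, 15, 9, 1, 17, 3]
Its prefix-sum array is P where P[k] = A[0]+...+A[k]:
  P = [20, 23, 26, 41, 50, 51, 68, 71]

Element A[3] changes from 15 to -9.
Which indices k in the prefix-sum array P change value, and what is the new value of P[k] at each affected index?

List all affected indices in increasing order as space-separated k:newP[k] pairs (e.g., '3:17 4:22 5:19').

Answer: 3:17 4:26 5:27 6:44 7:47

Derivation:
P[k] = A[0] + ... + A[k]
P[k] includes A[3] iff k >= 3
Affected indices: 3, 4, ..., 7; delta = -24
  P[3]: 41 + -24 = 17
  P[4]: 50 + -24 = 26
  P[5]: 51 + -24 = 27
  P[6]: 68 + -24 = 44
  P[7]: 71 + -24 = 47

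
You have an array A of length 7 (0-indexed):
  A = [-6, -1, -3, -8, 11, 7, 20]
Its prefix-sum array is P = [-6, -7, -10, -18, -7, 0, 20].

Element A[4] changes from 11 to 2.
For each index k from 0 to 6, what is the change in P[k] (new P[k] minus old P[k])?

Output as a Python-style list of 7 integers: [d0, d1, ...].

Answer: [0, 0, 0, 0, -9, -9, -9]

Derivation:
Element change: A[4] 11 -> 2, delta = -9
For k < 4: P[k] unchanged, delta_P[k] = 0
For k >= 4: P[k] shifts by exactly -9
Delta array: [0, 0, 0, 0, -9, -9, -9]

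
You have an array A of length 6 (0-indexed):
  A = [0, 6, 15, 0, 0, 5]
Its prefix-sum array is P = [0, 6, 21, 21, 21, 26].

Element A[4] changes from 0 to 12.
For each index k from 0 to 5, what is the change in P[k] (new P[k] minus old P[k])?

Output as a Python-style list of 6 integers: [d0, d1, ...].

Answer: [0, 0, 0, 0, 12, 12]

Derivation:
Element change: A[4] 0 -> 12, delta = 12
For k < 4: P[k] unchanged, delta_P[k] = 0
For k >= 4: P[k] shifts by exactly 12
Delta array: [0, 0, 0, 0, 12, 12]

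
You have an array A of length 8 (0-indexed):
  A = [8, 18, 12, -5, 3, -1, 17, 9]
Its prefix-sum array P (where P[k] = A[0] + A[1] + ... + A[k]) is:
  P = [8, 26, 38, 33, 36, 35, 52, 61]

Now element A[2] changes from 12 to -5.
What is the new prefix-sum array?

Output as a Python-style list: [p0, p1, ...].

Answer: [8, 26, 21, 16, 19, 18, 35, 44]

Derivation:
Change: A[2] 12 -> -5, delta = -17
P[k] for k < 2: unchanged (A[2] not included)
P[k] for k >= 2: shift by delta = -17
  P[0] = 8 + 0 = 8
  P[1] = 26 + 0 = 26
  P[2] = 38 + -17 = 21
  P[3] = 33 + -17 = 16
  P[4] = 36 + -17 = 19
  P[5] = 35 + -17 = 18
  P[6] = 52 + -17 = 35
  P[7] = 61 + -17 = 44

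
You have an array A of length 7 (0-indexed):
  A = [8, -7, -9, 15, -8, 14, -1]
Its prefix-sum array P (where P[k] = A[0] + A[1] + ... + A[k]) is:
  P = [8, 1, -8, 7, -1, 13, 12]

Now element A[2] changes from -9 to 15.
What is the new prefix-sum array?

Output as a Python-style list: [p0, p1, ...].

Change: A[2] -9 -> 15, delta = 24
P[k] for k < 2: unchanged (A[2] not included)
P[k] for k >= 2: shift by delta = 24
  P[0] = 8 + 0 = 8
  P[1] = 1 + 0 = 1
  P[2] = -8 + 24 = 16
  P[3] = 7 + 24 = 31
  P[4] = -1 + 24 = 23
  P[5] = 13 + 24 = 37
  P[6] = 12 + 24 = 36

Answer: [8, 1, 16, 31, 23, 37, 36]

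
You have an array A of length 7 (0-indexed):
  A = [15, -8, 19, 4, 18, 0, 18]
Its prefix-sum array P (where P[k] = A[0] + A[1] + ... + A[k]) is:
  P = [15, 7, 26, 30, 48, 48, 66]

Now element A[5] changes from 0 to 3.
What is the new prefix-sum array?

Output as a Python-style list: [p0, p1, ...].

Change: A[5] 0 -> 3, delta = 3
P[k] for k < 5: unchanged (A[5] not included)
P[k] for k >= 5: shift by delta = 3
  P[0] = 15 + 0 = 15
  P[1] = 7 + 0 = 7
  P[2] = 26 + 0 = 26
  P[3] = 30 + 0 = 30
  P[4] = 48 + 0 = 48
  P[5] = 48 + 3 = 51
  P[6] = 66 + 3 = 69

Answer: [15, 7, 26, 30, 48, 51, 69]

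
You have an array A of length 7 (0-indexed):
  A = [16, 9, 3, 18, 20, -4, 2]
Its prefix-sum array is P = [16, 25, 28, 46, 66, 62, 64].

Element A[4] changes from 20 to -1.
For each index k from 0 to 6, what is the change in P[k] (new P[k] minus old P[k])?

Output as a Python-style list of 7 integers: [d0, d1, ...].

Answer: [0, 0, 0, 0, -21, -21, -21]

Derivation:
Element change: A[4] 20 -> -1, delta = -21
For k < 4: P[k] unchanged, delta_P[k] = 0
For k >= 4: P[k] shifts by exactly -21
Delta array: [0, 0, 0, 0, -21, -21, -21]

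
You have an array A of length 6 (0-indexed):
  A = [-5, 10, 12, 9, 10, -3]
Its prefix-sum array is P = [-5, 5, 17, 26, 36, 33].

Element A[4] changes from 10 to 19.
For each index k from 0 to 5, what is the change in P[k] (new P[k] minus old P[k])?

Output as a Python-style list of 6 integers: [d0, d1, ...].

Element change: A[4] 10 -> 19, delta = 9
For k < 4: P[k] unchanged, delta_P[k] = 0
For k >= 4: P[k] shifts by exactly 9
Delta array: [0, 0, 0, 0, 9, 9]

Answer: [0, 0, 0, 0, 9, 9]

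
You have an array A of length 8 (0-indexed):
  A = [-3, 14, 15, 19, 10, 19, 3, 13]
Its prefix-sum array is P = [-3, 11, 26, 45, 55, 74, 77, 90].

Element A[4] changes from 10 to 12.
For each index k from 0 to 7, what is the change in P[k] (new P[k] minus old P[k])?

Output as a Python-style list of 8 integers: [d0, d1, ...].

Answer: [0, 0, 0, 0, 2, 2, 2, 2]

Derivation:
Element change: A[4] 10 -> 12, delta = 2
For k < 4: P[k] unchanged, delta_P[k] = 0
For k >= 4: P[k] shifts by exactly 2
Delta array: [0, 0, 0, 0, 2, 2, 2, 2]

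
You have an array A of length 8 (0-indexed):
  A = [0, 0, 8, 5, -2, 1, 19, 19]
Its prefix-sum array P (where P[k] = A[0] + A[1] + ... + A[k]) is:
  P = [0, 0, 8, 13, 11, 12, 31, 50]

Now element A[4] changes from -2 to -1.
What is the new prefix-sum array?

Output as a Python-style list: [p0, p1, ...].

Answer: [0, 0, 8, 13, 12, 13, 32, 51]

Derivation:
Change: A[4] -2 -> -1, delta = 1
P[k] for k < 4: unchanged (A[4] not included)
P[k] for k >= 4: shift by delta = 1
  P[0] = 0 + 0 = 0
  P[1] = 0 + 0 = 0
  P[2] = 8 + 0 = 8
  P[3] = 13 + 0 = 13
  P[4] = 11 + 1 = 12
  P[5] = 12 + 1 = 13
  P[6] = 31 + 1 = 32
  P[7] = 50 + 1 = 51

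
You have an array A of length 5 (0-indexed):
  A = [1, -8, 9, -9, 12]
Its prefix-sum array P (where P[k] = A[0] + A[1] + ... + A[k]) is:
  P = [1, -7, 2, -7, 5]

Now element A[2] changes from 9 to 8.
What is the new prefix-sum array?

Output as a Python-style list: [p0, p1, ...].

Answer: [1, -7, 1, -8, 4]

Derivation:
Change: A[2] 9 -> 8, delta = -1
P[k] for k < 2: unchanged (A[2] not included)
P[k] for k >= 2: shift by delta = -1
  P[0] = 1 + 0 = 1
  P[1] = -7 + 0 = -7
  P[2] = 2 + -1 = 1
  P[3] = -7 + -1 = -8
  P[4] = 5 + -1 = 4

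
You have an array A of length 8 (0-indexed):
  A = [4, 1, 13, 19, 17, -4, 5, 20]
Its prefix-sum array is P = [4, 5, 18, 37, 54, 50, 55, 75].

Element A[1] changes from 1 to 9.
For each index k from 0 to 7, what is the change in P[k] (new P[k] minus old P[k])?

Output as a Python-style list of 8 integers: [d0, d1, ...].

Answer: [0, 8, 8, 8, 8, 8, 8, 8]

Derivation:
Element change: A[1] 1 -> 9, delta = 8
For k < 1: P[k] unchanged, delta_P[k] = 0
For k >= 1: P[k] shifts by exactly 8
Delta array: [0, 8, 8, 8, 8, 8, 8, 8]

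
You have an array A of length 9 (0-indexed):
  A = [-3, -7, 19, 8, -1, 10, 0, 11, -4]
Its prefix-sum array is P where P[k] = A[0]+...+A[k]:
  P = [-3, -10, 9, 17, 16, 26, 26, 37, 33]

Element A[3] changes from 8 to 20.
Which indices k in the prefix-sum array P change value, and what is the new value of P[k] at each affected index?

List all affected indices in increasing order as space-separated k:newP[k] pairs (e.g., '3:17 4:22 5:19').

P[k] = A[0] + ... + A[k]
P[k] includes A[3] iff k >= 3
Affected indices: 3, 4, ..., 8; delta = 12
  P[3]: 17 + 12 = 29
  P[4]: 16 + 12 = 28
  P[5]: 26 + 12 = 38
  P[6]: 26 + 12 = 38
  P[7]: 37 + 12 = 49
  P[8]: 33 + 12 = 45

Answer: 3:29 4:28 5:38 6:38 7:49 8:45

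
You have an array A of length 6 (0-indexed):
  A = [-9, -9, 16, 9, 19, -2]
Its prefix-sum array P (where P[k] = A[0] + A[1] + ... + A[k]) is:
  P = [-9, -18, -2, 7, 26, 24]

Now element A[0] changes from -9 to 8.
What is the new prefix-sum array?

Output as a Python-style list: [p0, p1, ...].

Answer: [8, -1, 15, 24, 43, 41]

Derivation:
Change: A[0] -9 -> 8, delta = 17
P[k] for k < 0: unchanged (A[0] not included)
P[k] for k >= 0: shift by delta = 17
  P[0] = -9 + 17 = 8
  P[1] = -18 + 17 = -1
  P[2] = -2 + 17 = 15
  P[3] = 7 + 17 = 24
  P[4] = 26 + 17 = 43
  P[5] = 24 + 17 = 41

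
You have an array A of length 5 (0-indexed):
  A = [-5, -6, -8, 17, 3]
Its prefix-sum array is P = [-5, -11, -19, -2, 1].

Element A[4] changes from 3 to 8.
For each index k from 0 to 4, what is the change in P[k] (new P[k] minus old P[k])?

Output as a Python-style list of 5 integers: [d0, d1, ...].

Answer: [0, 0, 0, 0, 5]

Derivation:
Element change: A[4] 3 -> 8, delta = 5
For k < 4: P[k] unchanged, delta_P[k] = 0
For k >= 4: P[k] shifts by exactly 5
Delta array: [0, 0, 0, 0, 5]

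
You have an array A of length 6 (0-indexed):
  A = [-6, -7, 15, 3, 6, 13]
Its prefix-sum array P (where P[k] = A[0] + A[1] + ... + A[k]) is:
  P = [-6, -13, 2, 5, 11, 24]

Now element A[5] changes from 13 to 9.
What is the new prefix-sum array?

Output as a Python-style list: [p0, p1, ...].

Answer: [-6, -13, 2, 5, 11, 20]

Derivation:
Change: A[5] 13 -> 9, delta = -4
P[k] for k < 5: unchanged (A[5] not included)
P[k] for k >= 5: shift by delta = -4
  P[0] = -6 + 0 = -6
  P[1] = -13 + 0 = -13
  P[2] = 2 + 0 = 2
  P[3] = 5 + 0 = 5
  P[4] = 11 + 0 = 11
  P[5] = 24 + -4 = 20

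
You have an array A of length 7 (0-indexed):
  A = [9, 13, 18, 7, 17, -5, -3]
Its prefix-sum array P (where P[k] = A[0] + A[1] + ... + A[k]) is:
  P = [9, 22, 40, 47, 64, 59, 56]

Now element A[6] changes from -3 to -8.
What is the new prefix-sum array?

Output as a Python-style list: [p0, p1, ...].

Answer: [9, 22, 40, 47, 64, 59, 51]

Derivation:
Change: A[6] -3 -> -8, delta = -5
P[k] for k < 6: unchanged (A[6] not included)
P[k] for k >= 6: shift by delta = -5
  P[0] = 9 + 0 = 9
  P[1] = 22 + 0 = 22
  P[2] = 40 + 0 = 40
  P[3] = 47 + 0 = 47
  P[4] = 64 + 0 = 64
  P[5] = 59 + 0 = 59
  P[6] = 56 + -5 = 51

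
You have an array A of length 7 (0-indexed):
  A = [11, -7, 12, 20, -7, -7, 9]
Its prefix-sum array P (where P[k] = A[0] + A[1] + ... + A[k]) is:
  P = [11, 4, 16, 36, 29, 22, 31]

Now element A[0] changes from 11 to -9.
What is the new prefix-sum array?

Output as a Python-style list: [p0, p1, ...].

Change: A[0] 11 -> -9, delta = -20
P[k] for k < 0: unchanged (A[0] not included)
P[k] for k >= 0: shift by delta = -20
  P[0] = 11 + -20 = -9
  P[1] = 4 + -20 = -16
  P[2] = 16 + -20 = -4
  P[3] = 36 + -20 = 16
  P[4] = 29 + -20 = 9
  P[5] = 22 + -20 = 2
  P[6] = 31 + -20 = 11

Answer: [-9, -16, -4, 16, 9, 2, 11]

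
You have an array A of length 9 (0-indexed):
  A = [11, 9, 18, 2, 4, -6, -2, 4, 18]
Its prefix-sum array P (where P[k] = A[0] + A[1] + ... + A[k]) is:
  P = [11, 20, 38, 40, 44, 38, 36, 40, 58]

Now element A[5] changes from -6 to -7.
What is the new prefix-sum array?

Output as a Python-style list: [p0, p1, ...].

Change: A[5] -6 -> -7, delta = -1
P[k] for k < 5: unchanged (A[5] not included)
P[k] for k >= 5: shift by delta = -1
  P[0] = 11 + 0 = 11
  P[1] = 20 + 0 = 20
  P[2] = 38 + 0 = 38
  P[3] = 40 + 0 = 40
  P[4] = 44 + 0 = 44
  P[5] = 38 + -1 = 37
  P[6] = 36 + -1 = 35
  P[7] = 40 + -1 = 39
  P[8] = 58 + -1 = 57

Answer: [11, 20, 38, 40, 44, 37, 35, 39, 57]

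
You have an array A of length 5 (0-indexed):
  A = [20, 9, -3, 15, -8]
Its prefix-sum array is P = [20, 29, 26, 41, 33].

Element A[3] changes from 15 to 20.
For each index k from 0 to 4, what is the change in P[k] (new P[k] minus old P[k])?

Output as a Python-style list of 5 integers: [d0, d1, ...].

Answer: [0, 0, 0, 5, 5]

Derivation:
Element change: A[3] 15 -> 20, delta = 5
For k < 3: P[k] unchanged, delta_P[k] = 0
For k >= 3: P[k] shifts by exactly 5
Delta array: [0, 0, 0, 5, 5]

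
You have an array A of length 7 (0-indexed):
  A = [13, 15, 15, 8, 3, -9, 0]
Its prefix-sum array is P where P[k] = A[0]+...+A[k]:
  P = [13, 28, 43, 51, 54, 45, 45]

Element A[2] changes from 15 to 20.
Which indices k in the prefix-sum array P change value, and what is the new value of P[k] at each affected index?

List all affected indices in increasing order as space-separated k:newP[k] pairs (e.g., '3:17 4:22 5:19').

Answer: 2:48 3:56 4:59 5:50 6:50

Derivation:
P[k] = A[0] + ... + A[k]
P[k] includes A[2] iff k >= 2
Affected indices: 2, 3, ..., 6; delta = 5
  P[2]: 43 + 5 = 48
  P[3]: 51 + 5 = 56
  P[4]: 54 + 5 = 59
  P[5]: 45 + 5 = 50
  P[6]: 45 + 5 = 50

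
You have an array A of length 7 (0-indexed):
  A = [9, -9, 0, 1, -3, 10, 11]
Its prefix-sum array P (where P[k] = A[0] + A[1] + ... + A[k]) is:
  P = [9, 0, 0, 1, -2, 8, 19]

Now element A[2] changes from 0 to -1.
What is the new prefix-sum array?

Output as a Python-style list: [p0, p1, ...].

Answer: [9, 0, -1, 0, -3, 7, 18]

Derivation:
Change: A[2] 0 -> -1, delta = -1
P[k] for k < 2: unchanged (A[2] not included)
P[k] for k >= 2: shift by delta = -1
  P[0] = 9 + 0 = 9
  P[1] = 0 + 0 = 0
  P[2] = 0 + -1 = -1
  P[3] = 1 + -1 = 0
  P[4] = -2 + -1 = -3
  P[5] = 8 + -1 = 7
  P[6] = 19 + -1 = 18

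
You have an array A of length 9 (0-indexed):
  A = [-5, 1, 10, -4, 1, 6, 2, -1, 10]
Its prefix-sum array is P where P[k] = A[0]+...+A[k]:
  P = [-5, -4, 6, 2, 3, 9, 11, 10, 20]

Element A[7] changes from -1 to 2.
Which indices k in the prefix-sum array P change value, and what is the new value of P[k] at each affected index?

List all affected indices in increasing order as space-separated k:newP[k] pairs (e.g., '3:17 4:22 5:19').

Answer: 7:13 8:23

Derivation:
P[k] = A[0] + ... + A[k]
P[k] includes A[7] iff k >= 7
Affected indices: 7, 8, ..., 8; delta = 3
  P[7]: 10 + 3 = 13
  P[8]: 20 + 3 = 23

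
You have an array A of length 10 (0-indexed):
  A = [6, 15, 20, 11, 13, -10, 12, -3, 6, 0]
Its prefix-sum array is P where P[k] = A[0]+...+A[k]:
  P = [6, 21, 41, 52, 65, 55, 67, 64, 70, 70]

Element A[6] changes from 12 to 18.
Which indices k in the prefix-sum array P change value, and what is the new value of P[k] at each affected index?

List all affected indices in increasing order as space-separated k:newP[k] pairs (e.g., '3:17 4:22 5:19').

P[k] = A[0] + ... + A[k]
P[k] includes A[6] iff k >= 6
Affected indices: 6, 7, ..., 9; delta = 6
  P[6]: 67 + 6 = 73
  P[7]: 64 + 6 = 70
  P[8]: 70 + 6 = 76
  P[9]: 70 + 6 = 76

Answer: 6:73 7:70 8:76 9:76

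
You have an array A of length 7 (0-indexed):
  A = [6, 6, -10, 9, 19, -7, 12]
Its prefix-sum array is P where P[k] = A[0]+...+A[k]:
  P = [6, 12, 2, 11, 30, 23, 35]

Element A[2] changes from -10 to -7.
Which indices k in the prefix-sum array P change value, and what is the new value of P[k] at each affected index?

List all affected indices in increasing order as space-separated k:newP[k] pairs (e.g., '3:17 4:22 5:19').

Answer: 2:5 3:14 4:33 5:26 6:38

Derivation:
P[k] = A[0] + ... + A[k]
P[k] includes A[2] iff k >= 2
Affected indices: 2, 3, ..., 6; delta = 3
  P[2]: 2 + 3 = 5
  P[3]: 11 + 3 = 14
  P[4]: 30 + 3 = 33
  P[5]: 23 + 3 = 26
  P[6]: 35 + 3 = 38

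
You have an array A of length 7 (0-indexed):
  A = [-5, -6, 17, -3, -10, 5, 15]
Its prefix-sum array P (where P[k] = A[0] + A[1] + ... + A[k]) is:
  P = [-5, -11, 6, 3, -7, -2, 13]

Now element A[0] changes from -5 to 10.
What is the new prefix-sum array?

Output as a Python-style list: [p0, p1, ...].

Change: A[0] -5 -> 10, delta = 15
P[k] for k < 0: unchanged (A[0] not included)
P[k] for k >= 0: shift by delta = 15
  P[0] = -5 + 15 = 10
  P[1] = -11 + 15 = 4
  P[2] = 6 + 15 = 21
  P[3] = 3 + 15 = 18
  P[4] = -7 + 15 = 8
  P[5] = -2 + 15 = 13
  P[6] = 13 + 15 = 28

Answer: [10, 4, 21, 18, 8, 13, 28]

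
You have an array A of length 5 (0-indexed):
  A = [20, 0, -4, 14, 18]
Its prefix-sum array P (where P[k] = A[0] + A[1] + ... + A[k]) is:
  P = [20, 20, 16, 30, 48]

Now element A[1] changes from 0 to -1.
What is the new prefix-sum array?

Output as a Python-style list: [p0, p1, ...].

Change: A[1] 0 -> -1, delta = -1
P[k] for k < 1: unchanged (A[1] not included)
P[k] for k >= 1: shift by delta = -1
  P[0] = 20 + 0 = 20
  P[1] = 20 + -1 = 19
  P[2] = 16 + -1 = 15
  P[3] = 30 + -1 = 29
  P[4] = 48 + -1 = 47

Answer: [20, 19, 15, 29, 47]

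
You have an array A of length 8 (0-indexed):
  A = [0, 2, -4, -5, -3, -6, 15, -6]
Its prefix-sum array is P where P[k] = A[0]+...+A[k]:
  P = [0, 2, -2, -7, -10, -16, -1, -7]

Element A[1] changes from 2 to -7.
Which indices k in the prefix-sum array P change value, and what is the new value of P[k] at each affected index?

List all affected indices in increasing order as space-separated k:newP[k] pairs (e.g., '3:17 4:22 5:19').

P[k] = A[0] + ... + A[k]
P[k] includes A[1] iff k >= 1
Affected indices: 1, 2, ..., 7; delta = -9
  P[1]: 2 + -9 = -7
  P[2]: -2 + -9 = -11
  P[3]: -7 + -9 = -16
  P[4]: -10 + -9 = -19
  P[5]: -16 + -9 = -25
  P[6]: -1 + -9 = -10
  P[7]: -7 + -9 = -16

Answer: 1:-7 2:-11 3:-16 4:-19 5:-25 6:-10 7:-16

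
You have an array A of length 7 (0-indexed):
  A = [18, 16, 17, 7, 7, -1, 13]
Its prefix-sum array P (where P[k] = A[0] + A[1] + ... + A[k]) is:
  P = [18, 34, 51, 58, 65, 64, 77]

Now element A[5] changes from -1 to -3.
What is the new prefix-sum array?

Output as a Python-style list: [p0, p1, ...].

Answer: [18, 34, 51, 58, 65, 62, 75]

Derivation:
Change: A[5] -1 -> -3, delta = -2
P[k] for k < 5: unchanged (A[5] not included)
P[k] for k >= 5: shift by delta = -2
  P[0] = 18 + 0 = 18
  P[1] = 34 + 0 = 34
  P[2] = 51 + 0 = 51
  P[3] = 58 + 0 = 58
  P[4] = 65 + 0 = 65
  P[5] = 64 + -2 = 62
  P[6] = 77 + -2 = 75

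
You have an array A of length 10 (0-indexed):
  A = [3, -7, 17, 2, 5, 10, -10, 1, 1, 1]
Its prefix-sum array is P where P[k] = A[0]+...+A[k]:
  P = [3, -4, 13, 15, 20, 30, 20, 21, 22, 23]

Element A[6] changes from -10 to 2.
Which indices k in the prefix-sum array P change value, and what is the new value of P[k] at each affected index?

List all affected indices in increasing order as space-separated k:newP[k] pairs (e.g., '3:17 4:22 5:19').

P[k] = A[0] + ... + A[k]
P[k] includes A[6] iff k >= 6
Affected indices: 6, 7, ..., 9; delta = 12
  P[6]: 20 + 12 = 32
  P[7]: 21 + 12 = 33
  P[8]: 22 + 12 = 34
  P[9]: 23 + 12 = 35

Answer: 6:32 7:33 8:34 9:35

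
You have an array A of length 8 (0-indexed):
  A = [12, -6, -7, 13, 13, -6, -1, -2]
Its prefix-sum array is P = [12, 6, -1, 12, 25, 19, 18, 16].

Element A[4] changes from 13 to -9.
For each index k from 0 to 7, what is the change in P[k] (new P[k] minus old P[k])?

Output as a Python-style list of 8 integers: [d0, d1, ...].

Element change: A[4] 13 -> -9, delta = -22
For k < 4: P[k] unchanged, delta_P[k] = 0
For k >= 4: P[k] shifts by exactly -22
Delta array: [0, 0, 0, 0, -22, -22, -22, -22]

Answer: [0, 0, 0, 0, -22, -22, -22, -22]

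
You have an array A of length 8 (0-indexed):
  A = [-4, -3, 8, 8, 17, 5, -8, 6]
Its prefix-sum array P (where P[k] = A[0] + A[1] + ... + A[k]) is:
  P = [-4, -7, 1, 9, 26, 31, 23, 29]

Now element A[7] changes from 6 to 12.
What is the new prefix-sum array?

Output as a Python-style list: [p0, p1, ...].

Change: A[7] 6 -> 12, delta = 6
P[k] for k < 7: unchanged (A[7] not included)
P[k] for k >= 7: shift by delta = 6
  P[0] = -4 + 0 = -4
  P[1] = -7 + 0 = -7
  P[2] = 1 + 0 = 1
  P[3] = 9 + 0 = 9
  P[4] = 26 + 0 = 26
  P[5] = 31 + 0 = 31
  P[6] = 23 + 0 = 23
  P[7] = 29 + 6 = 35

Answer: [-4, -7, 1, 9, 26, 31, 23, 35]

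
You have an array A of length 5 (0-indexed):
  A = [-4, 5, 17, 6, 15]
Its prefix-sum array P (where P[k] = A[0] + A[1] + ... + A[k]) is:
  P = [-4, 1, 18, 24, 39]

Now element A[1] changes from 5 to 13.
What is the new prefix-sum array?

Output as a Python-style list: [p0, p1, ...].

Answer: [-4, 9, 26, 32, 47]

Derivation:
Change: A[1] 5 -> 13, delta = 8
P[k] for k < 1: unchanged (A[1] not included)
P[k] for k >= 1: shift by delta = 8
  P[0] = -4 + 0 = -4
  P[1] = 1 + 8 = 9
  P[2] = 18 + 8 = 26
  P[3] = 24 + 8 = 32
  P[4] = 39 + 8 = 47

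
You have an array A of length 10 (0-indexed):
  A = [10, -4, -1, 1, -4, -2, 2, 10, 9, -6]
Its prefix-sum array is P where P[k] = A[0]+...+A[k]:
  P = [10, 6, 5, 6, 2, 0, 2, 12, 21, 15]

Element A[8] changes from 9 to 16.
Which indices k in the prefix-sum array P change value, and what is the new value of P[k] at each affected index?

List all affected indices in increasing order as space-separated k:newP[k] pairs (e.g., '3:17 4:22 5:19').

P[k] = A[0] + ... + A[k]
P[k] includes A[8] iff k >= 8
Affected indices: 8, 9, ..., 9; delta = 7
  P[8]: 21 + 7 = 28
  P[9]: 15 + 7 = 22

Answer: 8:28 9:22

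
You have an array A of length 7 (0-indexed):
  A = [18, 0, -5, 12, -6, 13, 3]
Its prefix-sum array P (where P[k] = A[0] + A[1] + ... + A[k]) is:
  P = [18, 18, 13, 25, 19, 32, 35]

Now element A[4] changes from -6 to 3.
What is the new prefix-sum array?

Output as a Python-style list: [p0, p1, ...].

Answer: [18, 18, 13, 25, 28, 41, 44]

Derivation:
Change: A[4] -6 -> 3, delta = 9
P[k] for k < 4: unchanged (A[4] not included)
P[k] for k >= 4: shift by delta = 9
  P[0] = 18 + 0 = 18
  P[1] = 18 + 0 = 18
  P[2] = 13 + 0 = 13
  P[3] = 25 + 0 = 25
  P[4] = 19 + 9 = 28
  P[5] = 32 + 9 = 41
  P[6] = 35 + 9 = 44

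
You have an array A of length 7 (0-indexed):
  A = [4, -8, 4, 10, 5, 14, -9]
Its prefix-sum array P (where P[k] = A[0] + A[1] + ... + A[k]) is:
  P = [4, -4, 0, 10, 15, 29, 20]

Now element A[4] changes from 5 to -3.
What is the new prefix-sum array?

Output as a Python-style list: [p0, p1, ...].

Answer: [4, -4, 0, 10, 7, 21, 12]

Derivation:
Change: A[4] 5 -> -3, delta = -8
P[k] for k < 4: unchanged (A[4] not included)
P[k] for k >= 4: shift by delta = -8
  P[0] = 4 + 0 = 4
  P[1] = -4 + 0 = -4
  P[2] = 0 + 0 = 0
  P[3] = 10 + 0 = 10
  P[4] = 15 + -8 = 7
  P[5] = 29 + -8 = 21
  P[6] = 20 + -8 = 12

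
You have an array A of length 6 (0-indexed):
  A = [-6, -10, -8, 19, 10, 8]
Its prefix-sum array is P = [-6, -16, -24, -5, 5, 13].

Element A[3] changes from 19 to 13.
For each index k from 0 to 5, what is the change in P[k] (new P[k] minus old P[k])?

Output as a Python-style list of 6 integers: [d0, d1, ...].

Element change: A[3] 19 -> 13, delta = -6
For k < 3: P[k] unchanged, delta_P[k] = 0
For k >= 3: P[k] shifts by exactly -6
Delta array: [0, 0, 0, -6, -6, -6]

Answer: [0, 0, 0, -6, -6, -6]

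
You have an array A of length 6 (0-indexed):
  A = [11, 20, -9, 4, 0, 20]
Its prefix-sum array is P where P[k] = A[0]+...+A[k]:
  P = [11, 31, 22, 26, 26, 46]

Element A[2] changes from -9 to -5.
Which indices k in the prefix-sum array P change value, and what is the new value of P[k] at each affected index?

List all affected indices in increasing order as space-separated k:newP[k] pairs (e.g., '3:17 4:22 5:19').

Answer: 2:26 3:30 4:30 5:50

Derivation:
P[k] = A[0] + ... + A[k]
P[k] includes A[2] iff k >= 2
Affected indices: 2, 3, ..., 5; delta = 4
  P[2]: 22 + 4 = 26
  P[3]: 26 + 4 = 30
  P[4]: 26 + 4 = 30
  P[5]: 46 + 4 = 50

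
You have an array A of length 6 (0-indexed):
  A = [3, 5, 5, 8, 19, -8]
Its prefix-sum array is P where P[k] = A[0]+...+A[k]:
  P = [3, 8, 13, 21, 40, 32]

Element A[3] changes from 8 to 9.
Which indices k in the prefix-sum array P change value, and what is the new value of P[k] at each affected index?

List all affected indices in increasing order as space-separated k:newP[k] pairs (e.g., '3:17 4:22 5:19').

P[k] = A[0] + ... + A[k]
P[k] includes A[3] iff k >= 3
Affected indices: 3, 4, ..., 5; delta = 1
  P[3]: 21 + 1 = 22
  P[4]: 40 + 1 = 41
  P[5]: 32 + 1 = 33

Answer: 3:22 4:41 5:33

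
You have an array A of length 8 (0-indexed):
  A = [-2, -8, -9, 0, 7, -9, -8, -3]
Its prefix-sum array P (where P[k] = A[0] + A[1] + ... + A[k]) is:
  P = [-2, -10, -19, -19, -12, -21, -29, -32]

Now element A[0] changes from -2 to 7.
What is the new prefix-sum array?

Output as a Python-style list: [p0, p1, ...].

Change: A[0] -2 -> 7, delta = 9
P[k] for k < 0: unchanged (A[0] not included)
P[k] for k >= 0: shift by delta = 9
  P[0] = -2 + 9 = 7
  P[1] = -10 + 9 = -1
  P[2] = -19 + 9 = -10
  P[3] = -19 + 9 = -10
  P[4] = -12 + 9 = -3
  P[5] = -21 + 9 = -12
  P[6] = -29 + 9 = -20
  P[7] = -32 + 9 = -23

Answer: [7, -1, -10, -10, -3, -12, -20, -23]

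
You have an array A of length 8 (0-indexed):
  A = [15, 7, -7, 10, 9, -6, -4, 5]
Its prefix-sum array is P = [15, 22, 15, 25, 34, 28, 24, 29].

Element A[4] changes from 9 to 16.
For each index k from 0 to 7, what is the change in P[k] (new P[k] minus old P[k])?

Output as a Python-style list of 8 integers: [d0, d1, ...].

Element change: A[4] 9 -> 16, delta = 7
For k < 4: P[k] unchanged, delta_P[k] = 0
For k >= 4: P[k] shifts by exactly 7
Delta array: [0, 0, 0, 0, 7, 7, 7, 7]

Answer: [0, 0, 0, 0, 7, 7, 7, 7]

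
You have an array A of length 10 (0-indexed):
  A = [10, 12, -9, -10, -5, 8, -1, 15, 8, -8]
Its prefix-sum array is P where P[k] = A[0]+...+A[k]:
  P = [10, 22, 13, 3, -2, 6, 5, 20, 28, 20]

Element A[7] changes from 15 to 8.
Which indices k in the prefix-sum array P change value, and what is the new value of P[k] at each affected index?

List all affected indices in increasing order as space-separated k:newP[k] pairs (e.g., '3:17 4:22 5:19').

Answer: 7:13 8:21 9:13

Derivation:
P[k] = A[0] + ... + A[k]
P[k] includes A[7] iff k >= 7
Affected indices: 7, 8, ..., 9; delta = -7
  P[7]: 20 + -7 = 13
  P[8]: 28 + -7 = 21
  P[9]: 20 + -7 = 13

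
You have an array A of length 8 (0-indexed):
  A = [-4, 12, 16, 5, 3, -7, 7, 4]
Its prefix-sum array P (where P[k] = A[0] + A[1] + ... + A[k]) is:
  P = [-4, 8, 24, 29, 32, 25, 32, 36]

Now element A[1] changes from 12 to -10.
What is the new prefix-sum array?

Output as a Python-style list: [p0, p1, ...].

Answer: [-4, -14, 2, 7, 10, 3, 10, 14]

Derivation:
Change: A[1] 12 -> -10, delta = -22
P[k] for k < 1: unchanged (A[1] not included)
P[k] for k >= 1: shift by delta = -22
  P[0] = -4 + 0 = -4
  P[1] = 8 + -22 = -14
  P[2] = 24 + -22 = 2
  P[3] = 29 + -22 = 7
  P[4] = 32 + -22 = 10
  P[5] = 25 + -22 = 3
  P[6] = 32 + -22 = 10
  P[7] = 36 + -22 = 14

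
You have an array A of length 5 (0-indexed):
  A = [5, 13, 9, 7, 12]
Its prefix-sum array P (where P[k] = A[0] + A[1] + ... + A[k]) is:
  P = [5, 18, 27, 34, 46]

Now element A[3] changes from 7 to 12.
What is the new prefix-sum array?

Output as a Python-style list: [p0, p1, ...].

Answer: [5, 18, 27, 39, 51]

Derivation:
Change: A[3] 7 -> 12, delta = 5
P[k] for k < 3: unchanged (A[3] not included)
P[k] for k >= 3: shift by delta = 5
  P[0] = 5 + 0 = 5
  P[1] = 18 + 0 = 18
  P[2] = 27 + 0 = 27
  P[3] = 34 + 5 = 39
  P[4] = 46 + 5 = 51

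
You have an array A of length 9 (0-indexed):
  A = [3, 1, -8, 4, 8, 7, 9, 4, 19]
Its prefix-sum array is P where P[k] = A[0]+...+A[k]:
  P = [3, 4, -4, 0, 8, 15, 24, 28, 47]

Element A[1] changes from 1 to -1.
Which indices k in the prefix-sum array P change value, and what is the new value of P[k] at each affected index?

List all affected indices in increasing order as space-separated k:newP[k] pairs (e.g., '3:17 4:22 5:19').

Answer: 1:2 2:-6 3:-2 4:6 5:13 6:22 7:26 8:45

Derivation:
P[k] = A[0] + ... + A[k]
P[k] includes A[1] iff k >= 1
Affected indices: 1, 2, ..., 8; delta = -2
  P[1]: 4 + -2 = 2
  P[2]: -4 + -2 = -6
  P[3]: 0 + -2 = -2
  P[4]: 8 + -2 = 6
  P[5]: 15 + -2 = 13
  P[6]: 24 + -2 = 22
  P[7]: 28 + -2 = 26
  P[8]: 47 + -2 = 45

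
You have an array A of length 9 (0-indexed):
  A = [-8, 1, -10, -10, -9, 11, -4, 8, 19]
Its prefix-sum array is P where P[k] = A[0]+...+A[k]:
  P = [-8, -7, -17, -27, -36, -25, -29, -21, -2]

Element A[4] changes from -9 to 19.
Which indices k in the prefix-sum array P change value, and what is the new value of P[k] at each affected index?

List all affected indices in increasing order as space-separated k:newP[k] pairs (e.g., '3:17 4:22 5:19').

Answer: 4:-8 5:3 6:-1 7:7 8:26

Derivation:
P[k] = A[0] + ... + A[k]
P[k] includes A[4] iff k >= 4
Affected indices: 4, 5, ..., 8; delta = 28
  P[4]: -36 + 28 = -8
  P[5]: -25 + 28 = 3
  P[6]: -29 + 28 = -1
  P[7]: -21 + 28 = 7
  P[8]: -2 + 28 = 26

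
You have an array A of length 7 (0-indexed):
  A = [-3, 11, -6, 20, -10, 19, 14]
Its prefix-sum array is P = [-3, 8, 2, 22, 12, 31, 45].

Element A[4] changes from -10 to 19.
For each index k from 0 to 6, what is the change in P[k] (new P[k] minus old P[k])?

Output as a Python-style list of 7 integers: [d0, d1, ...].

Answer: [0, 0, 0, 0, 29, 29, 29]

Derivation:
Element change: A[4] -10 -> 19, delta = 29
For k < 4: P[k] unchanged, delta_P[k] = 0
For k >= 4: P[k] shifts by exactly 29
Delta array: [0, 0, 0, 0, 29, 29, 29]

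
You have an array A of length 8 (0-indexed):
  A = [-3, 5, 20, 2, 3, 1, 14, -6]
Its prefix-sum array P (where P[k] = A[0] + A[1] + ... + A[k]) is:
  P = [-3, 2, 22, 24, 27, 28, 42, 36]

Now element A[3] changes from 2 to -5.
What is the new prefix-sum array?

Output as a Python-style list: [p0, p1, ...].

Answer: [-3, 2, 22, 17, 20, 21, 35, 29]

Derivation:
Change: A[3] 2 -> -5, delta = -7
P[k] for k < 3: unchanged (A[3] not included)
P[k] for k >= 3: shift by delta = -7
  P[0] = -3 + 0 = -3
  P[1] = 2 + 0 = 2
  P[2] = 22 + 0 = 22
  P[3] = 24 + -7 = 17
  P[4] = 27 + -7 = 20
  P[5] = 28 + -7 = 21
  P[6] = 42 + -7 = 35
  P[7] = 36 + -7 = 29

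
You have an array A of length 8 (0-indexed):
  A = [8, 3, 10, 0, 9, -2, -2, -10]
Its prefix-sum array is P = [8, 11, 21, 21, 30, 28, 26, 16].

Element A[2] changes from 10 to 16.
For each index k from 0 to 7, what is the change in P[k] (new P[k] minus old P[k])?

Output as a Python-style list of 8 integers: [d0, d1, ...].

Element change: A[2] 10 -> 16, delta = 6
For k < 2: P[k] unchanged, delta_P[k] = 0
For k >= 2: P[k] shifts by exactly 6
Delta array: [0, 0, 6, 6, 6, 6, 6, 6]

Answer: [0, 0, 6, 6, 6, 6, 6, 6]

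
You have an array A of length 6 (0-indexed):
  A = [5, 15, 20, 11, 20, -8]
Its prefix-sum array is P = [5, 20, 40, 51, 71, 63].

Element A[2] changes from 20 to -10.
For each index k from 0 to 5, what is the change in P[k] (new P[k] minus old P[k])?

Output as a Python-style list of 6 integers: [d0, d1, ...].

Answer: [0, 0, -30, -30, -30, -30]

Derivation:
Element change: A[2] 20 -> -10, delta = -30
For k < 2: P[k] unchanged, delta_P[k] = 0
For k >= 2: P[k] shifts by exactly -30
Delta array: [0, 0, -30, -30, -30, -30]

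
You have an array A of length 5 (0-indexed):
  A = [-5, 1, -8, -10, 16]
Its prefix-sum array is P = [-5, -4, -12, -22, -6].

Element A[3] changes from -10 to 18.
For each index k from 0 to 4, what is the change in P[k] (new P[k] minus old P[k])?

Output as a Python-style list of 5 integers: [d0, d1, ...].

Element change: A[3] -10 -> 18, delta = 28
For k < 3: P[k] unchanged, delta_P[k] = 0
For k >= 3: P[k] shifts by exactly 28
Delta array: [0, 0, 0, 28, 28]

Answer: [0, 0, 0, 28, 28]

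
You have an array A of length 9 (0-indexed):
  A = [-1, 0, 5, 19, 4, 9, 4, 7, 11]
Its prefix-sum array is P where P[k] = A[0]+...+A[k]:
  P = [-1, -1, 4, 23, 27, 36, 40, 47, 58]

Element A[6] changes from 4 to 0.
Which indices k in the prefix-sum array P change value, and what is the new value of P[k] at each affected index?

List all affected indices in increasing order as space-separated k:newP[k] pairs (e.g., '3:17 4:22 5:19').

Answer: 6:36 7:43 8:54

Derivation:
P[k] = A[0] + ... + A[k]
P[k] includes A[6] iff k >= 6
Affected indices: 6, 7, ..., 8; delta = -4
  P[6]: 40 + -4 = 36
  P[7]: 47 + -4 = 43
  P[8]: 58 + -4 = 54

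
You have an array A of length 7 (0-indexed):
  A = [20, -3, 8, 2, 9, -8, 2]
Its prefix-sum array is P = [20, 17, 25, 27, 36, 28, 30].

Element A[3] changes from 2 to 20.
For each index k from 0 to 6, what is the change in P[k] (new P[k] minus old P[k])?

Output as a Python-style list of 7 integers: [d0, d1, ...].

Answer: [0, 0, 0, 18, 18, 18, 18]

Derivation:
Element change: A[3] 2 -> 20, delta = 18
For k < 3: P[k] unchanged, delta_P[k] = 0
For k >= 3: P[k] shifts by exactly 18
Delta array: [0, 0, 0, 18, 18, 18, 18]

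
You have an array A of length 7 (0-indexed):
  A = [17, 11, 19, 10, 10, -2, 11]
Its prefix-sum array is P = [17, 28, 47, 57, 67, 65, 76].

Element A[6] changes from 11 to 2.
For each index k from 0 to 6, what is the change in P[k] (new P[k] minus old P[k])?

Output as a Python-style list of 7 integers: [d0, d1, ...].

Answer: [0, 0, 0, 0, 0, 0, -9]

Derivation:
Element change: A[6] 11 -> 2, delta = -9
For k < 6: P[k] unchanged, delta_P[k] = 0
For k >= 6: P[k] shifts by exactly -9
Delta array: [0, 0, 0, 0, 0, 0, -9]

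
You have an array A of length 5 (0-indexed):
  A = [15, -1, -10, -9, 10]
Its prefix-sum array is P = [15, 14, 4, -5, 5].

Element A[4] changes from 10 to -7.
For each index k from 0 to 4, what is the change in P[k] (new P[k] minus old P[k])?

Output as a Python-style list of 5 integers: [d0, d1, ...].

Answer: [0, 0, 0, 0, -17]

Derivation:
Element change: A[4] 10 -> -7, delta = -17
For k < 4: P[k] unchanged, delta_P[k] = 0
For k >= 4: P[k] shifts by exactly -17
Delta array: [0, 0, 0, 0, -17]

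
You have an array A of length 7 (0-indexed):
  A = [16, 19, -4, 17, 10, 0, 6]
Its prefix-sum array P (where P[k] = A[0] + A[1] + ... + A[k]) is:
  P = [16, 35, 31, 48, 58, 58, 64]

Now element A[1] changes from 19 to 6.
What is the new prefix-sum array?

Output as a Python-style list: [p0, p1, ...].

Answer: [16, 22, 18, 35, 45, 45, 51]

Derivation:
Change: A[1] 19 -> 6, delta = -13
P[k] for k < 1: unchanged (A[1] not included)
P[k] for k >= 1: shift by delta = -13
  P[0] = 16 + 0 = 16
  P[1] = 35 + -13 = 22
  P[2] = 31 + -13 = 18
  P[3] = 48 + -13 = 35
  P[4] = 58 + -13 = 45
  P[5] = 58 + -13 = 45
  P[6] = 64 + -13 = 51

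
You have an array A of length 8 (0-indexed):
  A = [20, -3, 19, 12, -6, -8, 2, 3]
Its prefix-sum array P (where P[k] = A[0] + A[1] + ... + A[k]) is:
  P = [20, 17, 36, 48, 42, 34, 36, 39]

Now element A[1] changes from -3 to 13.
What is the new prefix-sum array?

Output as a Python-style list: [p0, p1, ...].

Change: A[1] -3 -> 13, delta = 16
P[k] for k < 1: unchanged (A[1] not included)
P[k] for k >= 1: shift by delta = 16
  P[0] = 20 + 0 = 20
  P[1] = 17 + 16 = 33
  P[2] = 36 + 16 = 52
  P[3] = 48 + 16 = 64
  P[4] = 42 + 16 = 58
  P[5] = 34 + 16 = 50
  P[6] = 36 + 16 = 52
  P[7] = 39 + 16 = 55

Answer: [20, 33, 52, 64, 58, 50, 52, 55]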